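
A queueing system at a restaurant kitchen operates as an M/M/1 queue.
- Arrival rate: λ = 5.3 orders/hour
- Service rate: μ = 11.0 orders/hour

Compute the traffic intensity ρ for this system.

Server utilization: ρ = λ/μ
ρ = 5.3/11.0 = 0.4818
The server is busy 48.18% of the time.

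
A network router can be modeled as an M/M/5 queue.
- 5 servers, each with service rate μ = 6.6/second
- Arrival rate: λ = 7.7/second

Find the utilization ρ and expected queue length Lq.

Traffic intensity: ρ = λ/(cμ) = 7.7/(5×6.6) = 0.2333
Since ρ = 0.2333 < 1, system is stable.
Offered load a = λ/μ = cρ = 7.7/6.6 = 1.1667
P₀ = [ Σₙ₌₀^4 aⁿ/n! + a^5/(5!(1-ρ)) ]⁻¹
Σ = a^0/0! + a^1/1! + a^2/2! + a^3/3! + a^4/4! = 1.0000 + 1.1667 + 0.68056 + 0.26466 + 0.077193 = 3.1891
a^5/(5!(1-ρ)) = 2.1614/(120 × 0.7667) = 0.02349
P₀ = 1/(3.1891 + 0.02349) = 0.3113
Lq = P₀·a^5·ρ / (5!(1-ρ)²) = 0.31128 × 2.1614 × 0.23333 / (120 × 0.58778) = 0.002226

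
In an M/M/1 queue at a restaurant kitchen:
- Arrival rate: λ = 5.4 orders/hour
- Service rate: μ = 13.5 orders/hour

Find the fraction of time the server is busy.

Server utilization: ρ = λ/μ
ρ = 5.4/13.5 = 0.4000
The server is busy 40.00% of the time.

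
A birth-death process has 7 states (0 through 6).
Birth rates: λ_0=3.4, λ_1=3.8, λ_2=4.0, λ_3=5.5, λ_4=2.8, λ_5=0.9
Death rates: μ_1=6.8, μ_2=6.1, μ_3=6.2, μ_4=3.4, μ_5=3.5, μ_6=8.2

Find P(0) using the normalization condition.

Ratios P(n)/P(0) = (λ₀···λₙ₋₁)/(μ₁···μₙ):
P(1)/P(0) = (3.4)/(6.8) = 0.50000
P(2)/P(0) = (3.4×3.8)/(6.8×6.1) = 0.31148
P(3)/P(0) = (3.4×3.8×4.0)/(6.8×6.1×6.2) = 0.20095
P(4)/P(0) = (3.4×3.8×4.0×5.5)/(6.8×6.1×6.2×3.4) = 0.32507
P(5)/P(0) = (3.4×3.8×4.0×5.5×2.8)/(6.8×6.1×6.2×3.4×3.5) = 0.26006
P(6)/P(0) = (3.4×3.8×4.0×5.5×2.8×0.9)/(6.8×6.1×6.2×3.4×3.5×8.2) = 0.028543

Normalization: ∑ P(n) = 1
P(0) × (1.0000 + 0.50000 + 0.31148 + 0.20095 + 0.32507 + 0.26006 + 0.028543) = 1
P(0) × 2.6261 = 1
P(0) = 1/2.6261 = 0.3808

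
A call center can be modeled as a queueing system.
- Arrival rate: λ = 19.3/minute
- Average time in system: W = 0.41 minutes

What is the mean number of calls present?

Little's Law: L = λW
L = 19.3 × 0.41 = 7.9130 calls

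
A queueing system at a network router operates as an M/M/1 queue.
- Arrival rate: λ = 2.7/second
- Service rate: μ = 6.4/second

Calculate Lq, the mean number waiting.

ρ = λ/μ = 2.7/6.4 = 0.4219
For M/M/1: Lq = λ²/(μ(μ-λ))
Lq = 7.29/(6.4 × 3.70)
Lq = 0.3079 packets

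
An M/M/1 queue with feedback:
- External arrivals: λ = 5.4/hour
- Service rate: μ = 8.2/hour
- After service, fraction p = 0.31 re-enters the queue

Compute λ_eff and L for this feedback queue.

Effective arrival rate: λ_eff = λ/(1-p) = 5.4/(1-0.31) = 5.4/0.69 = 7.82608696
ρ = λ_eff/μ = 7.82608696/8.2 = 0.9544008
L = ρ/(1-ρ) = 0.9544008/(1-0.9544008) = 20.9302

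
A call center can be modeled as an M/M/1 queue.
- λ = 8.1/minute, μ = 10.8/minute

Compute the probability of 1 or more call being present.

ρ = λ/μ = 8.1/10.8 = 0.7500
P(N ≥ n) = ρⁿ
P(N ≥ 1) = 0.7500^1
P(N ≥ 1) = 0.7500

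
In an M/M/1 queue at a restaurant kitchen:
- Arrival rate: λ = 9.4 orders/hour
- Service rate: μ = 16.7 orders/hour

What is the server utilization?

Server utilization: ρ = λ/μ
ρ = 9.4/16.7 = 0.5629
The server is busy 56.29% of the time.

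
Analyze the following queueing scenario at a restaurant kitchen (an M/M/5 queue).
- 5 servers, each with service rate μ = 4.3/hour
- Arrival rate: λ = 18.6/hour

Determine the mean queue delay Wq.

Traffic intensity: ρ = λ/(cμ) = 18.6/(5×4.3) = 0.8651
Since ρ = 0.8651 < 1, system is stable.
Offered load a = λ/μ = cρ = 18.6/4.3 = 4.3256
P₀ = [ Σₙ₌₀^4 aⁿ/n! + a^5/(5!(1-ρ)) ]⁻¹
Σ = a^0/0! + a^1/1! + a^2/2! + a^3/3! + a^4/4! = 1.0000 + 4.3256 + 9.3553 + 13.4891 + 14.5870 = 42.7570
a^5/(5!(1-ρ)) = 1514.3367/(120 × 0.1348837) = 93.5582
P₀ = 1/(42.7570 + 93.5582) = 0.007336
Lq = P₀·a^5·ρ / (5!(1-ρ)²) = 0.00733594 × 1514.3367 × 0.865116 / (120 × 0.0181936) = 4.4020
Wq = Lq/λ = 4.4020/18.6 = 0.2367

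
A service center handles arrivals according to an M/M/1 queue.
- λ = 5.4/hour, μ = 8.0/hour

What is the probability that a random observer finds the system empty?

ρ = λ/μ = 5.4/8.0 = 0.6750
P(0) = 1 - ρ = 1 - 0.6750 = 0.3250
The server is idle 32.50% of the time.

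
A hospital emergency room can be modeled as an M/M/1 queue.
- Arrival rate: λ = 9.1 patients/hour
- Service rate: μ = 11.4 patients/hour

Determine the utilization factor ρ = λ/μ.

Server utilization: ρ = λ/μ
ρ = 9.1/11.4 = 0.7982
The server is busy 79.82% of the time.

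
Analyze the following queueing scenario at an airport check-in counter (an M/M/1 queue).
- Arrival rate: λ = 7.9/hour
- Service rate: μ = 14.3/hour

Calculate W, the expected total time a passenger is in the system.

First, compute utilization: ρ = λ/μ = 7.9/14.3 = 0.5524
For M/M/1: W = 1/(μ-λ)
W = 1/(14.3-7.9) = 1/6.40
W = 0.1562 hours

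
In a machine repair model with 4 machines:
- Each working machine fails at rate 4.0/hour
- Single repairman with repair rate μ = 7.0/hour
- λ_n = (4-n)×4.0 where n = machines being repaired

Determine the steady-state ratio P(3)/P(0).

P(3)/P(0) = ∏_{i=0}^{3-1} λ_i/μ_{i+1}
= (4-0)×4.0/7.0 × (4-1)×4.0/7.0 × (4-2)×4.0/7.0
= 4.4781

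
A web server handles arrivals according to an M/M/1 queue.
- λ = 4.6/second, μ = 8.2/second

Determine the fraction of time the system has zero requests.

ρ = λ/μ = 4.6/8.2 = 0.5610
P(0) = 1 - ρ = 1 - 0.5610 = 0.4390
The server is idle 43.90% of the time.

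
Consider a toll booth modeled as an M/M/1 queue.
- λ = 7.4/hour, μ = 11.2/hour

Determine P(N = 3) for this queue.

ρ = λ/μ = 7.4/11.2 = 0.6607
P(n) = (1-ρ)ρⁿ
P(3) = (1-0.6607) × 0.6607^3
P(3) = 0.33930 × 0.28841
P(3) = 0.09786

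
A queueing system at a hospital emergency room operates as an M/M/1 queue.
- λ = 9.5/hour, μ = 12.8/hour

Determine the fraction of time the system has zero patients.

ρ = λ/μ = 9.5/12.8 = 0.7422
P(0) = 1 - ρ = 1 - 0.7422 = 0.2578
The server is idle 25.78% of the time.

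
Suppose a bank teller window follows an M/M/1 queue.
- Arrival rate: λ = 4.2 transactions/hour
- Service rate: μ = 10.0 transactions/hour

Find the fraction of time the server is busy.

Server utilization: ρ = λ/μ
ρ = 4.2/10.0 = 0.4200
The server is busy 42.00% of the time.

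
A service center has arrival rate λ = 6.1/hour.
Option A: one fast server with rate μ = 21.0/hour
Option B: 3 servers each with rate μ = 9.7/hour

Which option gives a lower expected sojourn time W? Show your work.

Option A: single server μ = 21.0 (M/M/1)
  ρ_A = 6.1/21.0 = 0.2905
  W_A = 1/(μ-λ) = 1/(21.0-6.1) = 1/14.90 = 0.06711

Option B: 3 servers μ = 9.7 (M/M/3)
  ρ_B = λ/(cμ) = 6.1/(3×9.7) = 0.2096
  Offered load a = λ/μ = cρ = 6.1/9.7 = 0.6289
  P₀ = [ Σₙ₌₀^2 aⁿ/n! + a^3/(3!(1-ρ)) ]⁻¹
  Σ = a^0/0! + a^1/1! + a^2/2! = 1.0000 + 0.6289 + 0.1977 = 1.8266
  a^3/(3!(1-ρ)) = 0.2487/(6 × 0.7904) = 0.05244
  P₀ = 1/(1.8266 + 0.05244) = 0.5322
  Lq = P₀·a^3·ρ / (3!(1-ρ)²) = 0.53219 × 0.24870 × 0.20962 / (6 × 0.62470) = 0.007402
  Wq_B = Lq/λ = 0.007402/6.1 = 0.001213
  W_B = Wq_B + 1/μ = 0.001213 + 0.1031 = 0.1043

Since W_A = 0.06711 < W_B = 0.1043, Option A (single fast server) has the shorter time in system.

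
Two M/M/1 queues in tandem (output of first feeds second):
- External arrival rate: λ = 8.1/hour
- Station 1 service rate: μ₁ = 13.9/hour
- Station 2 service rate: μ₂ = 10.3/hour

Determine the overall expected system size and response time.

By Jackson's theorem, each station behaves as independent M/M/1.
Station 1: ρ₁ = 8.1/13.9 = 0.5827, L₁ = ρ₁/(1-ρ₁) = λ/(μ₁-λ) = 8.1/5.80 = 1.3966
Station 2: ρ₂ = 8.1/10.3 = 0.7864, L₂ = ρ₂/(1-ρ₂) = λ/(μ₂-λ) = 8.1/2.20 = 3.6818
Total: L = L₁ + L₂ = 1.3966 + 3.6818 = 5.0784
W = L/λ = 5.0784/8.1 = 0.6270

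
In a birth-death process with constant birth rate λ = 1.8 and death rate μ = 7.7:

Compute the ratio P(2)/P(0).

For constant rates: P(n)/P(0) = (λ/μ)^n
P(2)/P(0) = (1.8/7.7)^2 = 0.23377^2 = 0.05465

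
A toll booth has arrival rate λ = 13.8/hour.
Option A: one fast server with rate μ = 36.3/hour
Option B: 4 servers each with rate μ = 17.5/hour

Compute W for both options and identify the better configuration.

Option A: single server μ = 36.3 (M/M/1)
  ρ_A = 13.8/36.3 = 0.3802
  W_A = 1/(μ-λ) = 1/(36.3-13.8) = 1/22.50 = 0.04444

Option B: 4 servers μ = 17.5 (M/M/4)
  ρ_B = λ/(cμ) = 13.8/(4×17.5) = 0.1971
  Offered load a = λ/μ = cρ = 13.8/17.5 = 0.7886
  P₀ = [ Σₙ₌₀^3 aⁿ/n! + a^4/(4!(1-ρ)) ]⁻¹
  Σ = a^0/0! + a^1/1! + a^2/2! + a^3/3! = 1.0000 + 0.7886 + 0.3109 + 0.08173 = 2.1812
  a^4/(4!(1-ρ)) = 0.3867/(24 × 0.8029) = 0.02007
  P₀ = 1/(2.1812 + 0.02007) = 0.4543
  Lq = P₀·a^4·ρ / (4!(1-ρ)²) = 0.45428 × 0.38669 × 0.19714 / (24 × 0.64458) = 0.002239
  Wq_B = Lq/λ = 0.0022386/13.8 = 0.00016222
  W_B = Wq_B + 1/μ = 0.00016222 + 0.057143 = 0.05731

Since W_A = 0.04444 < W_B = 0.05731, Option A (single fast server) has the shorter time in system.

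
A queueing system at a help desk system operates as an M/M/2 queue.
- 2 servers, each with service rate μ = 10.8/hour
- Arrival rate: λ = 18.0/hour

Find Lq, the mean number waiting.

Traffic intensity: ρ = λ/(cμ) = 18.0/(2×10.8) = 0.8333
Since ρ = 0.8333 < 1, system is stable.
Offered load a = λ/μ = cρ = 18.0/10.8 = 1.6667
P₀ = [ Σₙ₌₀^1 aⁿ/n! + a^2/(2!(1-ρ)) ]⁻¹
Σ = a^0/0! + a^1/1! = 1.0000 + 1.6667 = 2.6667
a^2/(2!(1-ρ)) = 2.77778/(2 × 0.166667) = 8.3333
P₀ = 1/(2.6667 + 8.3333) = 0.09091
Lq = P₀·a^2·ρ / (2!(1-ρ)²) = 0.090909 × 2.7778 × 0.83333 / (2 × 0.027778) = 3.7879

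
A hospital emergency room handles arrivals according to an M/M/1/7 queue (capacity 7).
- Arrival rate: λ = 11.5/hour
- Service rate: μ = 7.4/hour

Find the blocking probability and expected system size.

ρ = λ/μ = 11.5/7.4 = 1.55405
P₀ = (1-ρ)/(1-ρ^(K+1)) = (1-1.55405)/(1-1.55405^8) = -0.5540/-33.0189 = 0.01678
P_K = P₀×ρ^K = 0.01678 × 1.55405^7 = 0.01678 × 21.8905 = 0.3673
Blocking probability P_7 = 0.3673 (36.73%)
L = ρ[1 - (K+1)ρ^K + Kρ^(K+1)] / [(1-ρ)(1-ρ^(K+1))]
L = 1.55405 × (1 - 8×21.8905 + 7×34.0189) / ((1 - 1.55405) × (1 - 34.0189)) = 5.4374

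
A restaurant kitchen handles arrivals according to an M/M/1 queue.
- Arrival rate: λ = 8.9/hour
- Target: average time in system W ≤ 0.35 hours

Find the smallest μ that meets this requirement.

For M/M/1: W = 1/(μ-λ)
Need W ≤ 0.35, so 1/(μ-λ) ≤ 0.35
μ - λ ≥ 1/0.35 = 2.8571
μ ≥ 8.9 + 2.8571 = 11.7571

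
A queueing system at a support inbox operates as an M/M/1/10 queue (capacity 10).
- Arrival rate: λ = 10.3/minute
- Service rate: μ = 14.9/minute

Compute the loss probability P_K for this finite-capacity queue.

ρ = λ/μ = 10.3/14.9 = 0.691275
P₀ = (1-ρ)/(1-ρ^(K+1)) = (1-0.691275)/(1-0.691275^11) = 0.3087/0.9828 = 0.3141
P_K = P₀×ρ^K = 0.31414 × 0.691275^10 = 0.31414 × 0.024918 = 0.007828
Blocking probability = 0.78%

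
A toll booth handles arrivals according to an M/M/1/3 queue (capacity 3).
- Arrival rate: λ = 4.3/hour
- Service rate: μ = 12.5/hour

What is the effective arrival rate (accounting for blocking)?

ρ = λ/μ = 4.3/12.5 = 0.3440
P₀ = (1-ρ)/(1-ρ^(K+1)) = (1-0.3440)/(1-0.3440^4) = 0.6560/0.9860 = 0.6653
P_K = P₀×ρ^K = 0.6653 × 0.3440^3 = 0.6653 × 0.04071 = 0.02708
λ_eff = λ(1-P_K) = 4.3 × (1 - 0.027083) = 4.3 × 0.9729 = 4.1835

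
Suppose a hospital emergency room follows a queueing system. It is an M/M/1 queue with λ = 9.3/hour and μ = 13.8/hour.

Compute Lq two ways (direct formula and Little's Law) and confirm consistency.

Method 1 (direct): Lq = λ²/(μ(μ-λ)) = 86.49/(13.8 × 4.50) = 1.3928

Method 2 (Little's Law):
W = 1/(μ-λ) = 1/4.50 = 0.22222
Wq = W - 1/μ = 0.22222 - 0.072464 = 0.14976
Lq = λWq = 9.3 × 0.14976 = 1.3928 ✔ (matches Method 1)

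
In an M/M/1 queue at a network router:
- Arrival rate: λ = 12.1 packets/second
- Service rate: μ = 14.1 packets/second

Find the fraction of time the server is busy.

Server utilization: ρ = λ/μ
ρ = 12.1/14.1 = 0.8582
The server is busy 85.82% of the time.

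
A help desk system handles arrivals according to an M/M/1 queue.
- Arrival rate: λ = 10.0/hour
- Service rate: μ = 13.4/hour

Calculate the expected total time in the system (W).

First, compute utilization: ρ = λ/μ = 10.0/13.4 = 0.7463
For M/M/1: W = 1/(μ-λ)
W = 1/(13.4-10.0) = 1/3.40
W = 0.2941 hours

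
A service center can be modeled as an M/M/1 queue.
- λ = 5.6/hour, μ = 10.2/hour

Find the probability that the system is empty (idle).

ρ = λ/μ = 5.6/10.2 = 0.5490
P(0) = 1 - ρ = 1 - 0.5490 = 0.4510
The server is idle 45.10% of the time.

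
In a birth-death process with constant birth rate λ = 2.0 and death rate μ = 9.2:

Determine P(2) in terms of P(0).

For constant rates: P(n)/P(0) = (λ/μ)^n
P(2)/P(0) = (2.0/9.2)^2 = 0.2174^2 = 0.04726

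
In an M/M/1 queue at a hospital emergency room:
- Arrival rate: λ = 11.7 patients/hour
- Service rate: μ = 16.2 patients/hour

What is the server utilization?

Server utilization: ρ = λ/μ
ρ = 11.7/16.2 = 0.7222
The server is busy 72.22% of the time.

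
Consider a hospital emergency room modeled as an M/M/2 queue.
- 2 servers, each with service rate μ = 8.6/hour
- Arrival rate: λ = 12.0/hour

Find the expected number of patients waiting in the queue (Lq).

Traffic intensity: ρ = λ/(cμ) = 12.0/(2×8.6) = 0.6977
Since ρ = 0.6977 < 1, system is stable.
Offered load a = λ/μ = cρ = 12.0/8.6 = 1.3953
P₀ = [ Σₙ₌₀^1 aⁿ/n! + a^2/(2!(1-ρ)) ]⁻¹
Σ = a^0/0! + a^1/1! = 1.0000 + 1.3953 = 2.3953
a^2/(2!(1-ρ)) = 1.9470/(2 × 0.30233) = 3.2200
P₀ = 1/(2.3953 + 3.2200) = 0.1781
Lq = P₀·a^2·ρ / (2!(1-ρ)²) = 0.17808 × 1.9470 × 0.69767 / (2 × 0.091401) = 1.3233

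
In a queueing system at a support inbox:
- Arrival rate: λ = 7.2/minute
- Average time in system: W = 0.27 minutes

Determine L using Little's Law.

Little's Law: L = λW
L = 7.2 × 0.27 = 1.9440 emails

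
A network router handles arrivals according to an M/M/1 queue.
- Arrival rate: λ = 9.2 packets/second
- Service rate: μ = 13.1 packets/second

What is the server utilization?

Server utilization: ρ = λ/μ
ρ = 9.2/13.1 = 0.7023
The server is busy 70.23% of the time.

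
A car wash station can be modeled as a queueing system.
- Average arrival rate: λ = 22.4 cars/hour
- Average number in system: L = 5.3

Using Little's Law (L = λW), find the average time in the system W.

Little's Law: L = λW, so W = L/λ
W = 5.3/22.4 = 0.2366 hours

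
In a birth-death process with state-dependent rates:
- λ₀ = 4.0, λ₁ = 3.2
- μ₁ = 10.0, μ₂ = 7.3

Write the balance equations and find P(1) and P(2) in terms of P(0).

Balance equations:
State 0: λ₀P₀ = μ₁P₁ → P₁ = (λ₀/μ₁)P₀ = (4.0/10.0)P₀ = 0.4000P₀
State 1: P₂ = (λ₀λ₁)/(μ₁μ₂)P₀ = (4.0×3.2)/(10.0×7.3)P₀ = 0.1753P₀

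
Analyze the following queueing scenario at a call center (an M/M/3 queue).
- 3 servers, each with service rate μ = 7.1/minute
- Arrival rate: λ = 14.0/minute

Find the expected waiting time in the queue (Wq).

Traffic intensity: ρ = λ/(cμ) = 14.0/(3×7.1) = 0.6573
Since ρ = 0.6573 < 1, system is stable.
Offered load a = λ/μ = cρ = 14.0/7.1 = 1.9718
P₀ = [ Σₙ₌₀^2 aⁿ/n! + a^3/(3!(1-ρ)) ]⁻¹
Σ = a^0/0! + a^1/1! + a^2/2! = 1.0000 + 1.9718 + 1.9441 = 4.9159
a^3/(3!(1-ρ)) = 7.66671/(6 × 0.342723) = 3.7283
P₀ = 1/(4.9159 + 3.7283) = 0.1157
Lq = P₀·a^3·ρ / (3!(1-ρ)²) = 0.115684 × 7.66671 × 0.657277 / (6 × 0.117459) = 0.8272
Wq = Lq/λ = 0.82717/14.0 = 0.05908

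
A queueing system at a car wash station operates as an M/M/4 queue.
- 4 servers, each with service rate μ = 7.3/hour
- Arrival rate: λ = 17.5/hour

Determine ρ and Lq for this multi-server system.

Traffic intensity: ρ = λ/(cμ) = 17.5/(4×7.3) = 0.5993
Since ρ = 0.5993 < 1, system is stable.
Offered load a = λ/μ = cρ = 17.5/7.3 = 2.3973
P₀ = [ Σₙ₌₀^3 aⁿ/n! + a^4/(4!(1-ρ)) ]⁻¹
Σ = a^0/0! + a^1/1! + a^2/2! + a^3/3! = 1.0000 + 2.3973 + 2.8734 + 2.2961 = 8.5668
a^4/(4!(1-ρ)) = 33.0264/(24 × 0.40068) = 3.4344
P₀ = 1/(8.5668 + 3.4344) = 0.08333
Lq = P₀·a^4·ρ / (4!(1-ρ)²) = 0.083325 × 33.0264 × 0.59932 / (24 × 0.16055) = 0.4280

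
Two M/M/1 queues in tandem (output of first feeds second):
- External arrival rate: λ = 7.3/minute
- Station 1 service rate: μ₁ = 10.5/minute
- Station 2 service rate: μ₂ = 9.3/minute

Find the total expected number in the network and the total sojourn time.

By Jackson's theorem, each station behaves as independent M/M/1.
Station 1: ρ₁ = 7.3/10.5 = 0.6952, L₁ = ρ₁/(1-ρ₁) = λ/(μ₁-λ) = 7.3/3.20 = 2.2812
Station 2: ρ₂ = 7.3/9.3 = 0.7849, L₂ = ρ₂/(1-ρ₂) = λ/(μ₂-λ) = 7.3/2.00 = 3.6500
Total: L = L₁ + L₂ = 2.2812 + 3.6500 = 5.9312
W = L/λ = 5.9312/7.3 = 0.8125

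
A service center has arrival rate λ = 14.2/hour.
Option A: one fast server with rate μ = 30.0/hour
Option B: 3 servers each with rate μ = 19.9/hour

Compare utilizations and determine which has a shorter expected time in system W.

Option A: single server μ = 30.0 (M/M/1)
  ρ_A = 14.2/30.0 = 0.4733
  W_A = 1/(μ-λ) = 1/(30.0-14.2) = 1/15.80 = 0.06329

Option B: 3 servers μ = 19.9 (M/M/3)
  ρ_B = λ/(cμ) = 14.2/(3×19.9) = 0.2379
  Offered load a = λ/μ = cρ = 14.2/19.9 = 0.7136
  P₀ = [ Σₙ₌₀^2 aⁿ/n! + a^3/(3!(1-ρ)) ]⁻¹
  Σ = a^0/0! + a^1/1! + a^2/2! = 1.0000 + 0.7136 + 0.2546 = 1.9682
  a^3/(3!(1-ρ)) = 0.3633/(6 × 0.7621) = 0.07945
  P₀ = 1/(1.9682 + 0.07945) = 0.4884
  Lq = P₀·a^3·ρ / (3!(1-ρ)²) = 0.4884 × 0.3633 × 0.2379 / (6 × 0.5809) = 0.01211
  Wq_B = Lq/λ = 0.01211/14.2 = 0.0008528
  W_B = Wq_B + 1/μ = 0.0008528 + 0.05025 = 0.05110

Since W_B = 0.05110 < W_A = 0.06329, Option B (multiple servers) has the shorter time in system.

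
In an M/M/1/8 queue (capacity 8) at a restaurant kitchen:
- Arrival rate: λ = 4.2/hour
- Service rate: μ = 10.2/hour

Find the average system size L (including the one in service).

ρ = λ/μ = 4.2/10.2 = 0.411765
P₀ = (1-ρ)/(1-ρ^(K+1)) = (1-0.411765)/(1-0.411765^9) = 0.5882/0.9997 = 0.5884
P_K = P₀×ρ^K = 0.5884 × 0.411765^8 = 0.5884 × 0.0008264 = 0.0004863
L = ρ[1 - (K+1)ρ^K + Kρ^(K+1)] / [(1-ρ)(1-ρ^(K+1))]
L = 0.411765 × (1 - 9×0.0008264 + 8×0.0003403) / ((1 - 0.411765) × (1 - 0.0003403)) = 0.6969 orders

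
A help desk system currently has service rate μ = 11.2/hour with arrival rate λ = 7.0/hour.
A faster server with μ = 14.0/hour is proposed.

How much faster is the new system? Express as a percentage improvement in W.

System 1: ρ₁ = 7.0/11.2 = 0.6250, W₁ = 1/(11.2-7.0) = 0.23810
System 2: ρ₂ = 7.0/14.0 = 0.5000, W₂ = 1/(14.0-7.0) = 0.14286
Improvement: (W₁-W₂)/W₁ = (0.23810-0.14286)/0.23810 = 40.00%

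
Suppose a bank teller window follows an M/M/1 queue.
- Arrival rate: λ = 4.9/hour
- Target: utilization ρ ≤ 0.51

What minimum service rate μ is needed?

ρ = λ/μ, so μ = λ/ρ
μ ≥ 4.9/0.51 = 9.6078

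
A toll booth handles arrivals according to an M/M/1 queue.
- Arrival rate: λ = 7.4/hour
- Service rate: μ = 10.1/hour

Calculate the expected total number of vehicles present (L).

ρ = λ/μ = 7.4/10.1 = 0.7327
For M/M/1: L = λ/(μ-λ)
L = 7.4/(10.1-7.4) = 7.4/2.70
L = 2.7407 vehicles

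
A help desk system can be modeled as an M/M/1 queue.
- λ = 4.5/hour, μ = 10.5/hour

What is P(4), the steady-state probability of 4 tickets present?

ρ = λ/μ = 4.5/10.5 = 0.4286
P(n) = (1-ρ)ρⁿ
P(4) = (1-0.4286) × 0.4286^4
P(4) = 0.5714 × 0.03374
P(4) = 0.01928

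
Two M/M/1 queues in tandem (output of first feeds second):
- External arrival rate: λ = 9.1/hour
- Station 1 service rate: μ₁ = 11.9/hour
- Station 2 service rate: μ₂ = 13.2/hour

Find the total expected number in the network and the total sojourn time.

By Jackson's theorem, each station behaves as independent M/M/1.
Station 1: ρ₁ = 9.1/11.9 = 0.7647, L₁ = ρ₁/(1-ρ₁) = λ/(μ₁-λ) = 9.1/2.80 = 3.2500
Station 2: ρ₂ = 9.1/13.2 = 0.6894, L₂ = ρ₂/(1-ρ₂) = λ/(μ₂-λ) = 9.1/4.10 = 2.2195
Total: L = L₁ + L₂ = 3.2500 + 2.2195 = 5.4695
W = L/λ = 5.4695/9.1 = 0.6010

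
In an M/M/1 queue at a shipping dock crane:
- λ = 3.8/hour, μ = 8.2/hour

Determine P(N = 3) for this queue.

ρ = λ/μ = 3.8/8.2 = 0.4634
P(n) = (1-ρ)ρⁿ
P(3) = (1-0.4634) × 0.4634^3
P(3) = 0.5366 × 0.09951
P(3) = 0.05340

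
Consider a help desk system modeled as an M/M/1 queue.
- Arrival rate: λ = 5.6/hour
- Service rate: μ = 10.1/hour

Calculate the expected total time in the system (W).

First, compute utilization: ρ = λ/μ = 5.6/10.1 = 0.5545
For M/M/1: W = 1/(μ-λ)
W = 1/(10.1-5.6) = 1/4.50
W = 0.2222 hours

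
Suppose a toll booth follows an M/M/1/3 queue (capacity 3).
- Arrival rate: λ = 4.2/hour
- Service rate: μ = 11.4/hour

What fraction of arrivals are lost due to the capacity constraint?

ρ = λ/μ = 4.2/11.4 = 0.36842
P₀ = (1-ρ)/(1-ρ^(K+1)) = (1-0.36842)/(1-0.36842^4) = 0.6316/0.9816 = 0.6434
P_K = P₀×ρ^K = 0.6434 × 0.36842^3 = 0.6434 × 0.05001 = 0.03218
Blocking probability = 3.22%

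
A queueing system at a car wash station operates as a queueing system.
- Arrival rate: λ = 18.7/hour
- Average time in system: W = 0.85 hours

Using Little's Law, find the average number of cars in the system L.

Little's Law: L = λW
L = 18.7 × 0.85 = 15.8950 cars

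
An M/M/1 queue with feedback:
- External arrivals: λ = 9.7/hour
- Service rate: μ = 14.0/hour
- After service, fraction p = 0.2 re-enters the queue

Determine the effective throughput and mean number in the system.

Effective arrival rate: λ_eff = λ/(1-p) = 9.7/(1-0.2) = 9.7/0.80 = 12.1250
ρ = λ_eff/μ = 12.1250/14.0 = 0.8660714
L = ρ/(1-ρ) = 0.8660714/(1-0.8660714) = 6.4667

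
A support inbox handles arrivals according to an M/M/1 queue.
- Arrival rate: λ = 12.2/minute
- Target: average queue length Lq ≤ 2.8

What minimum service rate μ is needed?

For M/M/1: Lq = λ²/(μ(μ-λ))
Need Lq ≤ 2.8, i.e. μ(μ-λ) ≥ λ²/2.8
μ² - 12.2μ - 148.84/2.8 ≥ 0  →  μ² - 12.2μ - 53.15714 ≥ 0
Quadratic formula (positive root): μ = [λ + √(λ² + 4×53.15714)]/2
Discriminant: 148.84 + 4×53.15714 = 361.4686, √361.4686 = 19.01233
μ ≥ (12.2 + 19.01233)/2 = 15.6062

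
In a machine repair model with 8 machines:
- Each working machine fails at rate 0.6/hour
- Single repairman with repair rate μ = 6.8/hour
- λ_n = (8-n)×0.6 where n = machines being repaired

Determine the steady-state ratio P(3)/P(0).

P(3)/P(0) = ∏_{i=0}^{3-1} λ_i/μ_{i+1}
= (8-0)×0.6/6.8 × (8-1)×0.6/6.8 × (8-2)×0.6/6.8
= 0.2308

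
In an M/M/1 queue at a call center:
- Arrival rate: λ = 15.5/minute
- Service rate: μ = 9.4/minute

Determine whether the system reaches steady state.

Stability requires ρ = λ/(cμ) < 1
ρ = 15.5/(1 × 9.4) = 15.5/9.40 = 1.6489
Since 1.6489 ≥ 1, the system is UNSTABLE.
Queue grows without bound. Need μ > λ = 15.5.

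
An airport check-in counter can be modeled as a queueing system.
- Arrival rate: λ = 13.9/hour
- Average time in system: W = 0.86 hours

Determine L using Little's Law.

Little's Law: L = λW
L = 13.9 × 0.86 = 11.9540 passengers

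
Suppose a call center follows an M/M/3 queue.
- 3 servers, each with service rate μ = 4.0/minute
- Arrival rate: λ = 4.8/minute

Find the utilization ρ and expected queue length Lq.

Traffic intensity: ρ = λ/(cμ) = 4.8/(3×4.0) = 0.4000
Since ρ = 0.4000 < 1, system is stable.
Offered load a = λ/μ = cρ = 4.8/4.0 = 1.2000
P₀ = [ Σₙ₌₀^2 aⁿ/n! + a^3/(3!(1-ρ)) ]⁻¹
Σ = a^0/0! + a^1/1! + a^2/2! = 1.0000 + 1.2000 + 0.7200 = 2.9200
a^3/(3!(1-ρ)) = 1.7280/(6 × 0.6000) = 0.4800
P₀ = 1/(2.9200 + 0.4800) = 0.2941
Lq = P₀·a^3·ρ / (3!(1-ρ)²) = 0.29412 × 1.7280 × 0.40000 / (6 × 0.36000) = 0.09412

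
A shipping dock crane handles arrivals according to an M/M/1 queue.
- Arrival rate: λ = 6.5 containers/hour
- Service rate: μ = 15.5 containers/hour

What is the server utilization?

Server utilization: ρ = λ/μ
ρ = 6.5/15.5 = 0.4194
The server is busy 41.94% of the time.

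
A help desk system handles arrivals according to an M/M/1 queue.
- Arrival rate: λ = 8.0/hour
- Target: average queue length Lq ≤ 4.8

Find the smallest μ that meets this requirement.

For M/M/1: Lq = λ²/(μ(μ-λ))
Need Lq ≤ 4.8, i.e. μ(μ-λ) ≥ λ²/4.8
μ² - 8.0μ - 64.00/4.8 ≥ 0  →  μ² - 8.0μ - 13.33333 ≥ 0
Quadratic formula (positive root): μ = [λ + √(λ² + 4×13.33333)]/2
Discriminant: 64.00 + 4×13.33333 = 117.3333, √117.3333 = 10.83205
μ ≥ (8.0 + 10.83205)/2 = 9.4160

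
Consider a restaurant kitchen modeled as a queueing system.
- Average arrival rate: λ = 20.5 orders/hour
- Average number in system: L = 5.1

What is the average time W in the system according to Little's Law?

Little's Law: L = λW, so W = L/λ
W = 5.1/20.5 = 0.2488 hours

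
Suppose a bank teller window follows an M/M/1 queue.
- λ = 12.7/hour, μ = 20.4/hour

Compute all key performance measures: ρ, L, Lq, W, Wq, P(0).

Step 1: ρ = λ/μ = 12.7/20.4 = 0.6225
Step 2: L = λ/(μ-λ) = 12.7/7.70 = 1.6494
Step 3: Lq = λ²/(μ(μ-λ)) = 161.29/(20.4×7.70) = 1.0268
Step 4: W = 1/(μ-λ) = 1/7.70 = 0.1298701
Step 5: Wq = λ/(μ(μ-λ)) = 12.7/(20.4×7.70) = 0.08085
Step 6: P(0) = 1-ρ = 0.3775
Verify: L = λW = 12.7×0.1298701 = 1.6494 ✔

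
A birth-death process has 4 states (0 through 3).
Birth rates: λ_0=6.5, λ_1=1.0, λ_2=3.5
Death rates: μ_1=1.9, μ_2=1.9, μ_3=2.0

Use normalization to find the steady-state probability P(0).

Ratios P(n)/P(0) = (λ₀···λₙ₋₁)/(μ₁···μₙ):
P(1)/P(0) = (6.5)/(1.9) = 3.42105
P(2)/P(0) = (6.5×1.0)/(1.9×1.9) = 1.80055
P(3)/P(0) = (6.5×1.0×3.5)/(1.9×1.9×2.0) = 3.15097

Normalization: ∑ P(n) = 1
P(0) × (1.00000 + 3.42105 + 1.80055 + 3.15097) = 1
P(0) × 9.3726 = 1
P(0) = 1/9.3726 = 0.1067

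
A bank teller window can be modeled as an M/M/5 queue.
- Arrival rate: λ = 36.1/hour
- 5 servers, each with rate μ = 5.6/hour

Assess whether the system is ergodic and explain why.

Stability requires ρ = λ/(cμ) < 1
ρ = 36.1/(5 × 5.6) = 36.1/28.00 = 1.2893
Since 1.2893 ≥ 1, the system is UNSTABLE.
Need c > λ/μ = 36.1/5.6 = 6.45.
Minimum servers needed: c = 7.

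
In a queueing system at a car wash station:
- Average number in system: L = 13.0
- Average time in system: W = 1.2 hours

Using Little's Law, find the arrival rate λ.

Little's Law: L = λW, so λ = L/W
λ = 13.0/1.2 = 10.8333 cars/hour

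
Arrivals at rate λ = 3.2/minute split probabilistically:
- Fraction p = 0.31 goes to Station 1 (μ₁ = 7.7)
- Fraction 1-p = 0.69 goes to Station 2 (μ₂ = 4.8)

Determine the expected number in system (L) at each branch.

Effective rates: λ₁ = 3.2×0.31 = 0.992, λ₂ = 3.2×0.69 = 2.208
Station 1: ρ₁ = 0.992/7.7 = 0.12883, L₁ = ρ₁/(1-ρ₁) = 0.12883/(1-0.12883) = 0.1479
Station 2: ρ₂ = 2.208/4.8 = 0.4600, L₂ = ρ₂/(1-ρ₂) = 0.4600/(1-0.4600) = 0.8519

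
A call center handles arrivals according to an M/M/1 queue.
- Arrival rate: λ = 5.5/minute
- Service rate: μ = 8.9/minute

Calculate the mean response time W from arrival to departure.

First, compute utilization: ρ = λ/μ = 5.5/8.9 = 0.6180
For M/M/1: W = 1/(μ-λ)
W = 1/(8.9-5.5) = 1/3.40
W = 0.2941 minutes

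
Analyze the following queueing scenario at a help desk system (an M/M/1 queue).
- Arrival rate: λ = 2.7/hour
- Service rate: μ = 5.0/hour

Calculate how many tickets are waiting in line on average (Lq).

ρ = λ/μ = 2.7/5.0 = 0.5400
For M/M/1: Lq = λ²/(μ(μ-λ))
Lq = 7.29/(5.0 × 2.30)
Lq = 0.6339 tickets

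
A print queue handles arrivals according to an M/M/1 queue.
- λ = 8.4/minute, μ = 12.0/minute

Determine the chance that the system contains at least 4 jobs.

ρ = λ/μ = 8.4/12.0 = 0.7000
P(N ≥ n) = ρⁿ
P(N ≥ 4) = 0.7000^4
P(N ≥ 4) = 0.2401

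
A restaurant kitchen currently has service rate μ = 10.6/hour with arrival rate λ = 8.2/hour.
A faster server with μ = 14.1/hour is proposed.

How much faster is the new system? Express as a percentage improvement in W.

System 1: ρ₁ = 8.2/10.6 = 0.7736, W₁ = 1/(10.6-8.2) = 0.4167
System 2: ρ₂ = 8.2/14.1 = 0.5816, W₂ = 1/(14.1-8.2) = 0.1695
Improvement: (W₁-W₂)/W₁ = (0.4167-0.1695)/0.4167 = 59.32%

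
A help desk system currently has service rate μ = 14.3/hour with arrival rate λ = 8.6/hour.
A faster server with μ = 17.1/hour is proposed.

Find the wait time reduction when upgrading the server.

System 1: ρ₁ = 8.6/14.3 = 0.6014, W₁ = 1/(14.3-8.6) = 0.17544
System 2: ρ₂ = 8.6/17.1 = 0.5029, W₂ = 1/(17.1-8.6) = 0.11765
Improvement: (W₁-W₂)/W₁ = (0.17544-0.11765)/0.17544 = 32.94%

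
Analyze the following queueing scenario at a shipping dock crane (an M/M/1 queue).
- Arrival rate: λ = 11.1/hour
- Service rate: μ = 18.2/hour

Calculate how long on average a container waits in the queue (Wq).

First, compute utilization: ρ = λ/μ = 11.1/18.2 = 0.6099
For M/M/1: Wq = λ/(μ(μ-λ))
Wq = 11.1/(18.2 × (18.2-11.1))
Wq = 11.1/(18.2 × 7.10)
Wq = 0.08590 hours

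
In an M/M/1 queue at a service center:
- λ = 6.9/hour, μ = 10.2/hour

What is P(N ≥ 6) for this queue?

ρ = λ/μ = 6.9/10.2 = 0.67647
P(N ≥ n) = ρⁿ
P(N ≥ 6) = 0.67647^6
P(N ≥ 6) = 0.09583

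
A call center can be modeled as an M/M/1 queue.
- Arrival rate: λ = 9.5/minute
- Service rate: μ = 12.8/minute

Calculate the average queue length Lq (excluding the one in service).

ρ = λ/μ = 9.5/12.8 = 0.7422
For M/M/1: Lq = λ²/(μ(μ-λ))
Lq = 90.25/(12.8 × 3.30)
Lq = 2.1366 calls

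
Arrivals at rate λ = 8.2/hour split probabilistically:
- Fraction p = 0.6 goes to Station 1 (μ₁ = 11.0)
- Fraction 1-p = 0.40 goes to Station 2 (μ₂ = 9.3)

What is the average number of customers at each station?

Effective rates: λ₁ = 8.2×0.6 = 4.92, λ₂ = 8.2×0.40 = 3.28
Station 1: ρ₁ = 4.92/11.0 = 0.44727, L₁ = ρ₁/(1-ρ₁) = 0.44727/(1-0.44727) = 0.8092
Station 2: ρ₂ = 3.28/9.3 = 0.3527, L₂ = ρ₂/(1-ρ₂) = 0.3527/(1-0.3527) = 0.5449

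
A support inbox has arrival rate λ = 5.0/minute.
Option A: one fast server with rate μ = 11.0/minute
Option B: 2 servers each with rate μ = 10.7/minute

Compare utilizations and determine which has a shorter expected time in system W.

Option A: single server μ = 11.0 (M/M/1)
  ρ_A = 5.0/11.0 = 0.4545
  W_A = 1/(μ-λ) = 1/(11.0-5.0) = 1/6.00 = 0.1667

Option B: 2 servers μ = 10.7 (M/M/2)
  ρ_B = λ/(cμ) = 5.0/(2×10.7) = 0.2336
  Offered load a = λ/μ = cρ = 5.0/10.7 = 0.4673
  P₀ = [ Σₙ₌₀^1 aⁿ/n! + a^2/(2!(1-ρ)) ]⁻¹
  Σ = a^0/0! + a^1/1! = 1.0000 + 0.4673 = 1.4673
  a^2/(2!(1-ρ)) = 0.2184/(2 × 0.7664) = 0.1425
  P₀ = 1/(1.4673 + 0.1425) = 0.6212
  Lq = P₀·a^2·ρ / (2!(1-ρ)²) = 0.6212 × 0.2184 × 0.2336 / (2 × 0.5873) = 0.02698
  Wq_B = Lq/λ = 0.0269823/5.0 = 0.0053965
  W_B = Wq_B + 1/μ = 0.0053965 + 0.093458 = 0.09885

Since W_B = 0.09885 < W_A = 0.1667, Option B (multiple servers) has the shorter time in system.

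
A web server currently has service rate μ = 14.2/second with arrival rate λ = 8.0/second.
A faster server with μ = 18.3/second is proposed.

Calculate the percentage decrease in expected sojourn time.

System 1: ρ₁ = 8.0/14.2 = 0.5634, W₁ = 1/(14.2-8.0) = 0.1613
System 2: ρ₂ = 8.0/18.3 = 0.4372, W₂ = 1/(18.3-8.0) = 0.09709
Improvement: (W₁-W₂)/W₁ = (0.1613-0.09709)/0.1613 = 39.81%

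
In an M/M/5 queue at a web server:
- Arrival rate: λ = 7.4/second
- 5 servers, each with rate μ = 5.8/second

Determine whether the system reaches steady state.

Stability requires ρ = λ/(cμ) < 1
ρ = 7.4/(5 × 5.8) = 7.4/29.00 = 0.2552
Since 0.2552 < 1, the system is STABLE.
The servers are busy 25.52% of the time.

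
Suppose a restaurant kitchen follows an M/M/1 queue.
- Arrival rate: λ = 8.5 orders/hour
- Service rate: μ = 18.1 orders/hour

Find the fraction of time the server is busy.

Server utilization: ρ = λ/μ
ρ = 8.5/18.1 = 0.4696
The server is busy 46.96% of the time.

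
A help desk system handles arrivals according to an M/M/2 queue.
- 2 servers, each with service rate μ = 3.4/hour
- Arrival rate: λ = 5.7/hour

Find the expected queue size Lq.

Traffic intensity: ρ = λ/(cμ) = 5.7/(2×3.4) = 0.8382
Since ρ = 0.8382 < 1, system is stable.
Offered load a = λ/μ = cρ = 5.7/3.4 = 1.6765
P₀ = [ Σₙ₌₀^1 aⁿ/n! + a^2/(2!(1-ρ)) ]⁻¹
Σ = a^0/0! + a^1/1! = 1.0000 + 1.6765 = 2.6765
a^2/(2!(1-ρ)) = 2.810554/(2 × 0.1617647) = 8.6872
P₀ = 1/(2.6765 + 8.6872) = 0.08800
Lq = P₀·a^2·ρ / (2!(1-ρ)²) = 0.0880000 × 2.81055 × 0.838235 / (2 × 0.0261678) = 3.9613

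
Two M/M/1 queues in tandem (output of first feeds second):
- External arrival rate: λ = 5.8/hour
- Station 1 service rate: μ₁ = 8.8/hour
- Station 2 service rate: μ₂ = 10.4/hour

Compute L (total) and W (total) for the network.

By Jackson's theorem, each station behaves as independent M/M/1.
Station 1: ρ₁ = 5.8/8.8 = 0.6591, L₁ = ρ₁/(1-ρ₁) = λ/(μ₁-λ) = 5.8/3.00 = 1.9333
Station 2: ρ₂ = 5.8/10.4 = 0.5577, L₂ = ρ₂/(1-ρ₂) = λ/(μ₂-λ) = 5.8/4.60 = 1.2609
Total: L = L₁ + L₂ = 1.9333 + 1.2609 = 3.1942
W = L/λ = 3.1942/5.8 = 0.5507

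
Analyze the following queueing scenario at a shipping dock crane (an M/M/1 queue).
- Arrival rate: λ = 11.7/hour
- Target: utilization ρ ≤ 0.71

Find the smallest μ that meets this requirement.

ρ = λ/μ, so μ = λ/ρ
μ ≥ 11.7/0.71 = 16.4789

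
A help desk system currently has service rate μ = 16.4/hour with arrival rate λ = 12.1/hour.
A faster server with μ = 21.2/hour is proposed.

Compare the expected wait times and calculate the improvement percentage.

System 1: ρ₁ = 12.1/16.4 = 0.7378, W₁ = 1/(16.4-12.1) = 0.2326
System 2: ρ₂ = 12.1/21.2 = 0.5708, W₂ = 1/(21.2-12.1) = 0.1099
Improvement: (W₁-W₂)/W₁ = (0.2326-0.1099)/0.2326 = 52.75%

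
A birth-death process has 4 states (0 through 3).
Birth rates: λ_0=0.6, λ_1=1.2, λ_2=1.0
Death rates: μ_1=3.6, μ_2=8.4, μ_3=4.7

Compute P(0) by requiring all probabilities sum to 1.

Ratios P(n)/P(0) = (λ₀···λₙ₋₁)/(μ₁···μₙ):
P(1)/P(0) = (0.6)/(3.6) = 0.166667
P(2)/P(0) = (0.6×1.2)/(3.6×8.4) = 0.0238095
P(3)/P(0) = (0.6×1.2×1.0)/(3.6×8.4×4.7) = 0.00506586

Normalization: ∑ P(n) = 1
P(0) × (1.00000 + 0.166667 + 0.0238095 + 0.00506586) = 1
P(0) × 1.19554 = 1
P(0) = 1/1.19554 = 0.8364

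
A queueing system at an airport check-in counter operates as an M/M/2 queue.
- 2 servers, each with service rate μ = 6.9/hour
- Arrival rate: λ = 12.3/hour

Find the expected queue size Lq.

Traffic intensity: ρ = λ/(cμ) = 12.3/(2×6.9) = 0.8913
Since ρ = 0.8913 < 1, system is stable.
Offered load a = λ/μ = cρ = 12.3/6.9 = 1.7826
P₀ = [ Σₙ₌₀^1 aⁿ/n! + a^2/(2!(1-ρ)) ]⁻¹
Σ = a^0/0! + a^1/1! = 1.0000 + 1.7826 = 2.7826
a^2/(2!(1-ρ)) = 3.177694/(2 × 0.1086957) = 14.6174
P₀ = 1/(2.7826 + 14.6174) = 0.05747
Lq = P₀·a^2·ρ / (2!(1-ρ)²) = 0.0574713 × 3.17769 × 0.891304 / (2 × 0.0118147) = 6.8887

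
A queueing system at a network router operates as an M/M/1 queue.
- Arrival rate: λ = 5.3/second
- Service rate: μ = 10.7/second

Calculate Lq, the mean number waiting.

ρ = λ/μ = 5.3/10.7 = 0.4953
For M/M/1: Lq = λ²/(μ(μ-λ))
Lq = 28.09/(10.7 × 5.40)
Lq = 0.4862 packets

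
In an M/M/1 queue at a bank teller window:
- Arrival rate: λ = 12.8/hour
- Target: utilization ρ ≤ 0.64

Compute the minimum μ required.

ρ = λ/μ, so μ = λ/ρ
μ ≥ 12.8/0.64 = 20.0000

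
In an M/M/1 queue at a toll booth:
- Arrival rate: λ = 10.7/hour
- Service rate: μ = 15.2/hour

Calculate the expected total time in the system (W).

First, compute utilization: ρ = λ/μ = 10.7/15.2 = 0.7039
For M/M/1: W = 1/(μ-λ)
W = 1/(15.2-10.7) = 1/4.50
W = 0.2222 hours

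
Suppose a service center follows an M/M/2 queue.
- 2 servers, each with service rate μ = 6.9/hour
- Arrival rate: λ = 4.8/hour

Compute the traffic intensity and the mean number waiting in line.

Traffic intensity: ρ = λ/(cμ) = 4.8/(2×6.9) = 0.3478
Since ρ = 0.3478 < 1, system is stable.
Offered load a = λ/μ = cρ = 4.8/6.9 = 0.6957
P₀ = [ Σₙ₌₀^1 aⁿ/n! + a^2/(2!(1-ρ)) ]⁻¹
Σ = a^0/0! + a^1/1! = 1.0000 + 0.6957 = 1.6957
a^2/(2!(1-ρ)) = 0.4839/(2 × 0.6522) = 0.3710
P₀ = 1/(1.6957 + 0.3710) = 0.4839
Lq = P₀·a^2·ρ / (2!(1-ρ)²) = 0.48387 × 0.48393 × 0.34783 / (2 × 0.42533) = 0.09575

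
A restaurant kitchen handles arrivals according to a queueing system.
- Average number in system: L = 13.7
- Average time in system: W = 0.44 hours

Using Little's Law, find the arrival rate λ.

Little's Law: L = λW, so λ = L/W
λ = 13.7/0.44 = 31.1364 orders/hour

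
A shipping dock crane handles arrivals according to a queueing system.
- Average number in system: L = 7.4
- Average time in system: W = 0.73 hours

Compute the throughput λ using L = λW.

Little's Law: L = λW, so λ = L/W
λ = 7.4/0.73 = 10.1370 containers/hour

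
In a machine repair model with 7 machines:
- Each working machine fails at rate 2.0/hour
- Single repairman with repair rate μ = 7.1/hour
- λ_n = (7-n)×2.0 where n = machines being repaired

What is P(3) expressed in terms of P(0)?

P(3)/P(0) = ∏_{i=0}^{3-1} λ_i/μ_{i+1}
= (7-0)×2.0/7.1 × (7-1)×2.0/7.1 × (7-2)×2.0/7.1
= 4.6939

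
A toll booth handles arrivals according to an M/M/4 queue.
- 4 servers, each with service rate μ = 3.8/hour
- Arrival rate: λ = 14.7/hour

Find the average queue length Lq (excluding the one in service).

Traffic intensity: ρ = λ/(cμ) = 14.7/(4×3.8) = 0.9671
Since ρ = 0.9671 < 1, system is stable.
Offered load a = λ/μ = cρ = 14.7/3.8 = 3.8684
P₀ = [ Σₙ₌₀^3 aⁿ/n! + a^4/(4!(1-ρ)) ]⁻¹
Σ = a^0/0! + a^1/1! + a^2/2! + a^3/3! = 1.0000 + 3.8684 + 7.4823 + 9.6483 = 21.9990
a^4/(4!(1-ρ)) = 223.9417/(24 × 0.03289474) = 283.6595
P₀ = 1/(21.9990 + 283.6595) = 0.003272
Lq = P₀·a^4·ρ / (4!(1-ρ)²) = 0.003271625 × 223.9417 × 0.9671053 / (24 × 0.001082064) = 27.2840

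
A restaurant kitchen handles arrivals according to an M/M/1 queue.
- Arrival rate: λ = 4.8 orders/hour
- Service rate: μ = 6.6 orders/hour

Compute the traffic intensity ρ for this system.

Server utilization: ρ = λ/μ
ρ = 4.8/6.6 = 0.7273
The server is busy 72.73% of the time.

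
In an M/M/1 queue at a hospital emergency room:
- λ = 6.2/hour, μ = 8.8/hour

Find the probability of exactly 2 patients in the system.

ρ = λ/μ = 6.2/8.8 = 0.7045
P(n) = (1-ρ)ρⁿ
P(2) = (1-0.7045) × 0.7045^2
P(2) = 0.2955 × 0.4963
P(2) = 0.1467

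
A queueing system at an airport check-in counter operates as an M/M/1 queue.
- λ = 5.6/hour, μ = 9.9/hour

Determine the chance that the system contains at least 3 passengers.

ρ = λ/μ = 5.6/9.9 = 0.5657
P(N ≥ n) = ρⁿ
P(N ≥ 3) = 0.5657^3
P(N ≥ 3) = 0.1810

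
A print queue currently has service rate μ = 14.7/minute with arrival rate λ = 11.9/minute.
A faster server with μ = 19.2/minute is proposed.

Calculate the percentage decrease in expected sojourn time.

System 1: ρ₁ = 11.9/14.7 = 0.8095, W₁ = 1/(14.7-11.9) = 0.3571
System 2: ρ₂ = 11.9/19.2 = 0.6198, W₂ = 1/(19.2-11.9) = 0.1370
Improvement: (W₁-W₂)/W₁ = (0.3571-0.1370)/0.3571 = 61.64%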